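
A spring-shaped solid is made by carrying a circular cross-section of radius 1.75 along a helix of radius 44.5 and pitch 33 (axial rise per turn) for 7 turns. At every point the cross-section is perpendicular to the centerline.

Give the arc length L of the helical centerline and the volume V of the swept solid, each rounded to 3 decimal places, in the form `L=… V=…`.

L=1970.797 V=18961.289

2πR = 2π·44.5 = 279.601746
per-turn = √(279.601746² + 33²) = √(78177.1365 + 1089) = √79266.1365 = 281.542424
L = 7 × 281.542424 = 1970.796967
V = π·1.75² × L = 9.621128 × 1970.796967 = 18961.288903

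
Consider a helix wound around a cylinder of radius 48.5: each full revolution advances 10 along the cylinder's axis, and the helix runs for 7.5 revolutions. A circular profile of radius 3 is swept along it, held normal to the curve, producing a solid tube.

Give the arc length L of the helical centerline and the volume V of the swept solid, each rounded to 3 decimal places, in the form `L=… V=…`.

2πR = 2π·48.5 = 304.734487
per-turn = √(304.734487² + 10²) = √(92863.1078 + 100) = √92963.1078 = 304.898521
L = 7.5 × 304.898521 = 2286.738904
V = π·3² × L = 28.274334 × 2286.738904 = 64656.019269

L=2286.739 V=64656.019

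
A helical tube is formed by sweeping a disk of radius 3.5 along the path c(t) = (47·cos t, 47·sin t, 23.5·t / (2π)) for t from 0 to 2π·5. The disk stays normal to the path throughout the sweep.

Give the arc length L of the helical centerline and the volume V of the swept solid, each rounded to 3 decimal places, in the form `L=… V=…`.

2πR = 2π·47 = 295.309709
per-turn = √(295.309709² + 23.5²) = √(87207.8245 + 552.25) = √87760.0745 = 296.243269
L = 5 × 296.243269 = 1481.216346
V = π·3.5² × L = 38.484510 × 1481.216346 = 57003.885270

L=1481.216 V=57003.885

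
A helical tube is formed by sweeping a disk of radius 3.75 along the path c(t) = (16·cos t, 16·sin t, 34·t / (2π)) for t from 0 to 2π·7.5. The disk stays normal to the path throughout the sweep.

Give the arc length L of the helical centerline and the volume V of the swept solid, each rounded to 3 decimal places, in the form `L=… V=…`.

L=795.936 V=35163.378

2πR = 2π·16 = 100.530965
per-turn = √(100.530965² + 34²) = √(10106.4749 + 1156) = √11262.4749 = 106.124808
L = 7.5 × 106.124808 = 795.936061
V = π·3.75² × L = 44.178647 × 795.936061 = 35163.378036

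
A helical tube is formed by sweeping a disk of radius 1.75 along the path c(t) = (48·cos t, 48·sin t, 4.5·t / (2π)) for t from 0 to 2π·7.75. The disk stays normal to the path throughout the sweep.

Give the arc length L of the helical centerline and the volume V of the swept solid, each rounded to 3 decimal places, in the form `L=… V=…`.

2πR = 2π·48 = 301.592895
per-turn = √(301.592895² + 4.5²) = √(90958.2742 + 20.25) = √90978.5242 = 301.626465
L = 7.75 × 301.626465 = 2337.605101
V = π·1.75² × L = 9.621128 × 2337.605101 = 22490.396723

L=2337.605 V=22490.397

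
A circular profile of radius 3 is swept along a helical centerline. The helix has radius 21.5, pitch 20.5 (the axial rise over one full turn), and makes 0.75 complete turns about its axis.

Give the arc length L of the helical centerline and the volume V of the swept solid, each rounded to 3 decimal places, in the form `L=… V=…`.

L=102.476 V=2897.450

2πR = 2π·21.5 = 135.088484
per-turn = √(135.088484² + 20.5²) = √(18248.8985 + 420.25) = √18669.1485 = 136.635093
L = 0.75 × 136.635093 = 102.476319
V = π·3² × L = 28.274334 × 102.476319 = 2897.449672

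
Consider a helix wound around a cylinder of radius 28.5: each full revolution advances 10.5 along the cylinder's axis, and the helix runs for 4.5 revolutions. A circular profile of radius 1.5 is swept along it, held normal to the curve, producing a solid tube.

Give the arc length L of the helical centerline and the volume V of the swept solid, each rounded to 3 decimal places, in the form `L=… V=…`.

2πR = 2π·28.5 = 179.070781
per-turn = √(179.070781² + 10.5²) = √(32066.3447 + 110.25) = √32176.5947 = 179.378356
L = 4.5 × 179.378356 = 807.202603
V = π·1.5² × L = 7.068583 × 807.202603 = 5705.778979

L=807.203 V=5705.779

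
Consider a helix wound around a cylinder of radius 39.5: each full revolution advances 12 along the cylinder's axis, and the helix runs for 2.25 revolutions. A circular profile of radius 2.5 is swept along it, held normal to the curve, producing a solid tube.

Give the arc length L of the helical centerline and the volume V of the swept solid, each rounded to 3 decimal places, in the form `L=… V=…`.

L=559.070 V=10977.323

2πR = 2π·39.5 = 248.185820
per-turn = √(248.185820² + 12²) = √(61596.2011 + 144) = √61740.2011 = 248.475755
L = 2.25 × 248.475755 = 559.070450
V = π·2.5² × L = 19.634954 × 559.070450 = 10977.322613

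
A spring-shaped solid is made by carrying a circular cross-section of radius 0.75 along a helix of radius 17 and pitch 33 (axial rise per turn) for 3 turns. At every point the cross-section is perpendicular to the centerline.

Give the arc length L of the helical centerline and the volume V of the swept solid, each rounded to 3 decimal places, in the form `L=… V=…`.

2πR = 2π·17 = 106.814150
per-turn = √(106.814150² + 33²) = √(11409.2627 + 1089) = √12498.2627 = 111.795629
L = 3 × 111.795629 = 335.386887
V = π·0.75² × L = 1.767146 × 335.386887 = 592.677552

L=335.387 V=592.678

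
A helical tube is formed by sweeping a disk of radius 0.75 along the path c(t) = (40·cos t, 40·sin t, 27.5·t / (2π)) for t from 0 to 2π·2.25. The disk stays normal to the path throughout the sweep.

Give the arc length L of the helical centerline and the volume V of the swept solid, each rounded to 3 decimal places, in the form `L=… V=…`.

L=568.862 V=1005.262

2πR = 2π·40 = 251.327412
per-turn = √(251.327412² + 27.5²) = √(63165.4682 + 756.25) = √63921.7182 = 252.827447
L = 2.25 × 252.827447 = 568.861757
V = π·0.75² × L = 1.767146 × 568.861757 = 1005.261703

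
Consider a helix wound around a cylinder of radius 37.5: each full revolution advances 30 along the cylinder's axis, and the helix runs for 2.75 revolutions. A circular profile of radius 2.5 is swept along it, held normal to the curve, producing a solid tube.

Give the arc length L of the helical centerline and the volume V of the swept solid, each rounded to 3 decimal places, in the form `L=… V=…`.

L=653.184 V=12825.247

2πR = 2π·37.5 = 235.619449
per-turn = √(235.619449² + 30²) = √(55516.5248 + 900) = √56416.5248 = 237.521630
L = 2.75 × 237.521630 = 653.184483
V = π·2.5² × L = 19.634954 × 653.184483 = 12825.247327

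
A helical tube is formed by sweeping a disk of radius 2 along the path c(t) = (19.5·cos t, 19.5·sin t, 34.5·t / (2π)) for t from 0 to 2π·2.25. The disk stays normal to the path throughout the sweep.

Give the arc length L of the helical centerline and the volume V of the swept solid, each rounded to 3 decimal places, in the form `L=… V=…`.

L=286.395 V=3598.948

2πR = 2π·19.5 = 122.522113
per-turn = √(122.522113² + 34.5²) = √(15011.6683 + 1190.25) = √16201.9183 = 127.286756
L = 2.25 × 127.286756 = 286.395201
V = π·2² × L = 12.566371 × 286.395201 = 3598.948242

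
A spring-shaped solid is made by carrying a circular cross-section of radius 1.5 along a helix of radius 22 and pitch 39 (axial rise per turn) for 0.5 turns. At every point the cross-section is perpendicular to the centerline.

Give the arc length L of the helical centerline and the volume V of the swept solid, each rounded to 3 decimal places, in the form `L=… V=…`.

2πR = 2π·22 = 138.230077
per-turn = √(138.230077² + 39²) = √(19107.5541 + 1521) = √20628.5541 = 143.626439
L = 0.5 × 143.626439 = 71.813220
V = π·1.5² × L = 7.068583 × 71.813220 = 507.617738

L=71.813 V=507.618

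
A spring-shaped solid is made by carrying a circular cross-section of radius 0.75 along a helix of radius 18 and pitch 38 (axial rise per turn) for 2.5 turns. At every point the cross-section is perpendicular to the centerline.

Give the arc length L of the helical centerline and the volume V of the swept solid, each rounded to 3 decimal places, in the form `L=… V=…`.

2πR = 2π·18 = 113.097336
per-turn = √(113.097336² + 38²) = √(12791.0073 + 1444) = √14235.0073 = 119.310550
L = 2.5 × 119.310550 = 298.276375
V = π·0.75² × L = 1.767146 × 298.276375 = 527.097863

L=298.276 V=527.098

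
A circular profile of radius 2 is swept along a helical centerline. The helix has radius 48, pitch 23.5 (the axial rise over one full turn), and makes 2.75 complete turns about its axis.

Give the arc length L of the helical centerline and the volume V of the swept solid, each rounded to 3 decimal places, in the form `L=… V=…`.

L=831.894 V=10453.894

2πR = 2π·48 = 301.592895
per-turn = √(301.592895² + 23.5²) = √(90958.2742 + 552.25) = √91510.5242 = 302.507065
L = 2.75 × 302.507065 = 831.894428
V = π·2² × L = 12.566371 × 831.894428 = 10453.893691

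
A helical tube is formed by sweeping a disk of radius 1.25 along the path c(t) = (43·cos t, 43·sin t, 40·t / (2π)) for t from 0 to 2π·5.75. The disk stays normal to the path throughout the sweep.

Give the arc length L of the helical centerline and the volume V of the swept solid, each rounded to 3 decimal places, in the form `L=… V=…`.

L=1570.451 V=7708.934

2πR = 2π·43 = 270.176968
per-turn = √(270.176968² + 40²) = √(72995.5942 + 1600) = √74595.5942 = 273.121940
L = 5.75 × 273.121940 = 1570.451155
V = π·1.25² × L = 4.908739 × 1570.451155 = 7708.934082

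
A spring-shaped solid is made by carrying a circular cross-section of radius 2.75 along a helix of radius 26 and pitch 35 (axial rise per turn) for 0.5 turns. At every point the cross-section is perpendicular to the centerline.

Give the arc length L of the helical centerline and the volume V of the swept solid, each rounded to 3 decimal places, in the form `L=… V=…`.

2πR = 2π·26 = 163.362818
per-turn = √(163.362818² + 35²) = √(26687.4103 + 1225) = √27912.4103 = 167.070076
L = 0.5 × 167.070076 = 83.535038
V = π·2.75² × L = 23.758294 × 83.535038 = 1984.650029

L=83.535 V=1984.650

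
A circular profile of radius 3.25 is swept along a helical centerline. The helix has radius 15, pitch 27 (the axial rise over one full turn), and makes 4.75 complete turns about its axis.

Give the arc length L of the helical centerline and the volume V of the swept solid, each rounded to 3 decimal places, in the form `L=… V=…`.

2πR = 2π·15 = 94.247780
per-turn = √(94.247780² + 27²) = √(8882.6440 + 729) = √9611.6440 = 98.038992
L = 4.75 × 98.038992 = 465.685212
V = π·3.25² × L = 33.183072 × 465.685212 = 15452.866114

L=465.685 V=15452.866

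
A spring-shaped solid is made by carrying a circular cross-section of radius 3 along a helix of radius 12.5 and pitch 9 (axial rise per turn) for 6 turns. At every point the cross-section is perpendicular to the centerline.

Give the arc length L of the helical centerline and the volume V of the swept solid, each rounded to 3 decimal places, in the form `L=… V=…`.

L=474.323 V=13411.161

2πR = 2π·12.5 = 78.539816
per-turn = √(78.539816² + 9²) = √(6168.5028 + 81) = √6249.5028 = 79.053797
L = 6 × 79.053797 = 474.322779
V = π·3² × L = 28.274334 × 474.322779 = 13411.160632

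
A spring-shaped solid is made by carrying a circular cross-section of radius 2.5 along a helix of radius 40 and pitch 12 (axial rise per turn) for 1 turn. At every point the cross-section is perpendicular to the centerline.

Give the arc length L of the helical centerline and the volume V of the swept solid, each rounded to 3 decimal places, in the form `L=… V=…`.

2πR = 2π·40 = 251.327412
per-turn = √(251.327412² + 12²) = √(63165.4682 + 144) = √63309.4682 = 251.613728
L = 1 × 251.613728 = 251.613728
V = π·2.5² × L = 19.634954 × 251.613728 = 4940.423998

L=251.614 V=4940.424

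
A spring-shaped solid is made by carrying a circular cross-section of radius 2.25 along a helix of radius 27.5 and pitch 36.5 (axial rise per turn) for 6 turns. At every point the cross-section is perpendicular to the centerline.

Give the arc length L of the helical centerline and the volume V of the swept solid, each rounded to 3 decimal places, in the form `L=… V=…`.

2πR = 2π·27.5 = 172.787596
per-turn = √(172.787596² + 36.5²) = √(29855.5533 + 1332.25) = √31187.8033 = 176.600689
L = 6 × 176.600689 = 1059.604133
V = π·2.25² × L = 15.904313 × 1059.604133 = 16852.275589

L=1059.604 V=16852.276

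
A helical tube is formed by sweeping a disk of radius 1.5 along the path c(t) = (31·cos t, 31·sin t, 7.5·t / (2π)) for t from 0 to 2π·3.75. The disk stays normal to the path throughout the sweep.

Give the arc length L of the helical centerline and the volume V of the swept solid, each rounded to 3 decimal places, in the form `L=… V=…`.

L=730.962 V=5166.863

2πR = 2π·31 = 194.778745
per-turn = √(194.778745² + 7.5²) = √(37938.7593 + 56.25) = √37995.0093 = 194.923086
L = 3.75 × 194.923086 = 730.961571
V = π·1.5² × L = 7.068583 × 730.961571 = 5166.862880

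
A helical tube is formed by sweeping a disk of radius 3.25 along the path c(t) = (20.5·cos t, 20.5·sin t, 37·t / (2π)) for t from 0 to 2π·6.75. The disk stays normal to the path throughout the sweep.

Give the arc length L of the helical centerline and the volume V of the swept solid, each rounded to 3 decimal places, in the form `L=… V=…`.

L=904.596 V=30017.269

2πR = 2π·20.5 = 128.805299
per-turn = √(128.805299² + 37²) = √(16590.8050 + 1369) = √17959.8050 = 134.014197
L = 6.75 × 134.014197 = 904.595830
V = π·3.25² × L = 33.183072 × 904.595830 = 30017.268915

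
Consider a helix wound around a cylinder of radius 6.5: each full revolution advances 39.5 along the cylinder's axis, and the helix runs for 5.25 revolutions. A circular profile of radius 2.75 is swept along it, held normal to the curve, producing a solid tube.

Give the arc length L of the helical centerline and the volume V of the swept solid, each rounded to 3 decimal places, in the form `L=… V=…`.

2πR = 2π·6.5 = 40.840704
per-turn = √(40.840704² + 39.5²) = √(1667.9631 + 1560.25) = √3228.2131 = 56.817367
L = 5.25 × 56.817367 = 298.291174
V = π·2.75² × L = 23.758294 × 298.291174 = 7086.889553

L=298.291 V=7086.890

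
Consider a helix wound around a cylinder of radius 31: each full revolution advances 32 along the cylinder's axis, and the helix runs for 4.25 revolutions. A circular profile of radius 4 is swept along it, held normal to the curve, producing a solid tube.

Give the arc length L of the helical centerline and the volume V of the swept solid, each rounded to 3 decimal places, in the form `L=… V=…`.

L=838.907 V=42168.062

2πR = 2π·31 = 194.778745
per-turn = √(194.778745² + 32²) = √(37938.7593 + 1024) = √38962.7593 = 197.389866
L = 4.25 × 197.389866 = 838.906932
V = π·4² × L = 50.265482 × 838.906932 = 42168.061662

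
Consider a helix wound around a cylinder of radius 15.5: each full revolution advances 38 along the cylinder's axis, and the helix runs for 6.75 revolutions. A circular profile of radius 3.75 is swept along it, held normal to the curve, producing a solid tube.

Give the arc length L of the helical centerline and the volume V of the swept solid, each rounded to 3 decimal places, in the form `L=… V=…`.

2πR = 2π·15.5 = 97.389372
per-turn = √(97.389372² + 38²) = √(9484.6898 + 1444) = √10928.6898 = 104.540374
L = 6.75 × 104.540374 = 705.647526
V = π·3.75² × L = 44.178647 × 705.647526 = 31174.552721

L=705.648 V=31174.553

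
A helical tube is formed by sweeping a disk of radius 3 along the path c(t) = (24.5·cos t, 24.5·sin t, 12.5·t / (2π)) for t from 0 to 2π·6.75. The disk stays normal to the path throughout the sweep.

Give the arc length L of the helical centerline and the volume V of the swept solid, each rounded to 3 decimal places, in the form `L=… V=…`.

2πR = 2π·24.5 = 153.938040
per-turn = √(153.938040² + 12.5²) = √(23696.9202 + 156.25) = √23853.1702 = 154.444716
L = 6.75 × 154.444716 = 1042.501830
V = π·3² × L = 28.274334 × 1042.501830 = 29476.044817

L=1042.502 V=29476.045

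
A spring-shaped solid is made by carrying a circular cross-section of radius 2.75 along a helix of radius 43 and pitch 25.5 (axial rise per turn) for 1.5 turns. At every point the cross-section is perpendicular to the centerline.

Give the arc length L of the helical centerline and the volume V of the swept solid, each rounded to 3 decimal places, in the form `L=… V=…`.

L=407.067 V=9671.206

2πR = 2π·43 = 270.176968
per-turn = √(270.176968² + 25.5²) = √(72995.5942 + 650.25) = √73645.8442 = 271.377678
L = 1.5 × 271.377678 = 407.066517
V = π·2.75² × L = 23.758294 × 407.066517 = 9671.206171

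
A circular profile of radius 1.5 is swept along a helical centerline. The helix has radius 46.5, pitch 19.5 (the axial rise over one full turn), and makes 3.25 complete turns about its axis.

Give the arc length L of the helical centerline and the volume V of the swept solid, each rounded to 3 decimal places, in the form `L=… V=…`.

L=951.659 V=6726.881

2πR = 2π·46.5 = 292.168117
per-turn = √(292.168117² + 19.5²) = √(85362.2085 + 380.25) = √85742.4585 = 292.818132
L = 3.25 × 292.818132 = 951.658929
V = π·1.5² × L = 7.068583 × 951.658929 = 6726.880577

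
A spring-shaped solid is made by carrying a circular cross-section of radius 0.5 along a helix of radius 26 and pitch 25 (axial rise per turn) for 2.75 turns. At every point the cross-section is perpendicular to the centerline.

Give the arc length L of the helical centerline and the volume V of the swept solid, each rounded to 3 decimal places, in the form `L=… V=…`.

2πR = 2π·26 = 163.362818
per-turn = √(163.362818² + 25²) = √(26687.4103 + 625) = √27312.4103 = 165.264667
L = 2.75 × 165.264667 = 454.477835
V = π·0.5² × L = 0.785398 × 454.477835 = 356.946057

L=454.478 V=356.946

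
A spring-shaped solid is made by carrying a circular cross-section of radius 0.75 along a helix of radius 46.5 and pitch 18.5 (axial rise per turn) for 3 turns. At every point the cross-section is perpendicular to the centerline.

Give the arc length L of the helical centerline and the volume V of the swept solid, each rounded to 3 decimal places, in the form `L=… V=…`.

2πR = 2π·46.5 = 292.168117
per-turn = √(292.168117² + 18.5²) = √(85362.2085 + 342.25) = √85704.4585 = 292.753238
L = 3 × 292.753238 = 878.259715
V = π·0.75² × L = 1.767146 × 878.259715 = 1552.013025

L=878.260 V=1552.013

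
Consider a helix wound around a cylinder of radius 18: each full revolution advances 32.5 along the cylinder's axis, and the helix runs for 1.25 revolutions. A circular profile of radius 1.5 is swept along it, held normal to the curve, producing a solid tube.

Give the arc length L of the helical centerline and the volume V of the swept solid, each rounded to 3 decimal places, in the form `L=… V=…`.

2πR = 2π·18 = 113.097336
per-turn = √(113.097336² + 32.5²) = √(12791.0073 + 1056.25) = √13847.2573 = 117.674370
L = 1.25 × 117.674370 = 147.092962
V = π·1.5² × L = 7.068583 × 147.092962 = 1039.738881

L=147.093 V=1039.739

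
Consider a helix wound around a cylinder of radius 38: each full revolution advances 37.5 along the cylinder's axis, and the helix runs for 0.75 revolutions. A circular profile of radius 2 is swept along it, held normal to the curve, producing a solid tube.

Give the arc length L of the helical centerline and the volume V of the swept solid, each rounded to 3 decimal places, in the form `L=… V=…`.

2πR = 2π·38 = 238.761042
per-turn = √(238.761042² + 37.5²) = √(57006.8350 + 1406.25) = √58413.0850 = 241.687991
L = 0.75 × 241.687991 = 181.265993
V = π·2² × L = 12.566371 × 181.265993 = 2277.855651

L=181.266 V=2277.856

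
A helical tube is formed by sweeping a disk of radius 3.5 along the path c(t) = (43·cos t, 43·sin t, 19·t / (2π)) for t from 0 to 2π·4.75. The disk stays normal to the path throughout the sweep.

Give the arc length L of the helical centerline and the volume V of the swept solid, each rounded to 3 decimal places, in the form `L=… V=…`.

L=1286.510 V=49510.710

2πR = 2π·43 = 270.176968
per-turn = √(270.176968² + 19²) = √(72995.5942 + 361) = √73356.5942 = 270.844225
L = 4.75 × 270.844225 = 1286.510068
V = π·3.5² × L = 38.484510 × 1286.510068 = 49510.709592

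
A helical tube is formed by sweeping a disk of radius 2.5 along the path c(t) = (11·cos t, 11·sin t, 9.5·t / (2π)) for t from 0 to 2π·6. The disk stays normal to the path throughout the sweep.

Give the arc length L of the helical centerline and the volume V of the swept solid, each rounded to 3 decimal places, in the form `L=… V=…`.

L=418.589 V=8218.981

2πR = 2π·11 = 69.115038
per-turn = √(69.115038² + 9.5²) = √(4776.8885 + 90.25) = √4867.1385 = 69.764880
L = 6 × 69.764880 = 418.589282
V = π·2.5² × L = 19.634954 × 418.589282 = 8218.981334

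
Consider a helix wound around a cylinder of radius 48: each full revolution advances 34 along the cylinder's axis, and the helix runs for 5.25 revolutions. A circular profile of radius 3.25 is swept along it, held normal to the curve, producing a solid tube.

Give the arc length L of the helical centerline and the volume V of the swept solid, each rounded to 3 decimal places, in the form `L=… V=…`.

L=1593.393 V=52873.659

2πR = 2π·48 = 301.592895
per-turn = √(301.592895² + 34²) = √(90958.2742 + 1156) = √92114.2742 = 303.503335
L = 5.25 × 303.503335 = 1593.392507
V = π·3.25² × L = 33.183072 × 1593.392507 = 52873.658929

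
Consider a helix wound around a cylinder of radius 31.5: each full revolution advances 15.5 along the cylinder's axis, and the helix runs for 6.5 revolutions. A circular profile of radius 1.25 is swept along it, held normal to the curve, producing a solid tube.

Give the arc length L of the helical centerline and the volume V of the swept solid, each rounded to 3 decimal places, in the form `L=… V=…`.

L=1290.421 V=6334.340

2πR = 2π·31.5 = 197.920337
per-turn = √(197.920337² + 15.5²) = √(39172.4599 + 240.25) = √39412.7099 = 198.526346
L = 6.5 × 198.526346 = 1290.421246
V = π·1.25² × L = 4.908739 × 1290.421246 = 6334.340478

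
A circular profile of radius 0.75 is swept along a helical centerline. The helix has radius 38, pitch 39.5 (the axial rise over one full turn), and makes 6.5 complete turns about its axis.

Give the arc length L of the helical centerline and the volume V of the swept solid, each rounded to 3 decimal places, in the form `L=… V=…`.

L=1573.041 V=2779.794

2πR = 2π·38 = 238.761042
per-turn = √(238.761042² + 39.5²) = √(57006.8350 + 1560.25) = √58567.0850 = 242.006374
L = 6.5 × 242.006374 = 1573.041431
V = π·0.75² × L = 1.767146 × 1573.041431 = 2779.793664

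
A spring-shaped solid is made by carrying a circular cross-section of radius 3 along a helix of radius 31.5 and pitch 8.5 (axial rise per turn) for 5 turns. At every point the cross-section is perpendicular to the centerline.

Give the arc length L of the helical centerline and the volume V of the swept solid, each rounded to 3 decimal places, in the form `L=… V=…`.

2πR = 2π·31.5 = 197.920337
per-turn = √(197.920337² + 8.5²) = √(39172.4599 + 72.25) = √39244.7099 = 198.102776
L = 5 × 198.102776 = 990.513880
V = π·3² × L = 28.274334 × 990.513880 = 28006.120161

L=990.514 V=28006.120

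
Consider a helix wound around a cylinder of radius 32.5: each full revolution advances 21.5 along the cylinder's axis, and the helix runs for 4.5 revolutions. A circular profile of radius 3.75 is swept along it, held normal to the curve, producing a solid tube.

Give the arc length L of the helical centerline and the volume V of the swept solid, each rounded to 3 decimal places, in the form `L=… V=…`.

L=923.995 V=40820.852

2πR = 2π·32.5 = 204.203522
per-turn = √(204.203522² + 21.5²) = √(41699.0786 + 462.25) = √42161.3286 = 205.332240
L = 4.5 × 205.332240 = 923.995078
V = π·3.75² × L = 44.178647 × 923.995078 = 40820.852092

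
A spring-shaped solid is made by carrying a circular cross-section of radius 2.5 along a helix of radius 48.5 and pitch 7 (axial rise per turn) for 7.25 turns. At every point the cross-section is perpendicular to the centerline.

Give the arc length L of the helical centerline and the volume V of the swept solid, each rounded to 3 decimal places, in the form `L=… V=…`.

2πR = 2π·48.5 = 304.734487
per-turn = √(304.734487² + 7²) = √(92863.1078 + 49) = √92912.1078 = 304.814875
L = 7.25 × 304.814875 = 2209.907841
V = π·2.5² × L = 19.634954 × 2209.907841 = 43391.438995

L=2209.908 V=43391.439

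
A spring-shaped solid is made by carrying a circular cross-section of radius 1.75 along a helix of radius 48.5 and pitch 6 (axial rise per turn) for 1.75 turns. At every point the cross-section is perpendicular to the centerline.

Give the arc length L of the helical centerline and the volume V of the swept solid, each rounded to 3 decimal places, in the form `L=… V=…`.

2πR = 2π·48.5 = 304.734487
per-turn = √(304.734487² + 6²) = √(92863.1078 + 36) = √92899.1078 = 304.793549
L = 1.75 × 304.793549 = 533.388712
V = π·1.75² × L = 9.621128 × 533.388712 = 5131.800802

L=533.389 V=5131.801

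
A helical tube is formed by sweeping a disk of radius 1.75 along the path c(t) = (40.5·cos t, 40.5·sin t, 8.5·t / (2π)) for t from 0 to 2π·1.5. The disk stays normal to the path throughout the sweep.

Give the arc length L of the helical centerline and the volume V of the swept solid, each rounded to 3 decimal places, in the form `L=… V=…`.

L=381.916 V=3674.466

2πR = 2π·40.5 = 254.469005
per-turn = √(254.469005² + 8.5²) = √(64754.4745 + 72.25) = √64826.7245 = 254.610928
L = 1.5 × 254.610928 = 381.916391
V = π·1.75² × L = 9.621128 × 381.916391 = 3674.466297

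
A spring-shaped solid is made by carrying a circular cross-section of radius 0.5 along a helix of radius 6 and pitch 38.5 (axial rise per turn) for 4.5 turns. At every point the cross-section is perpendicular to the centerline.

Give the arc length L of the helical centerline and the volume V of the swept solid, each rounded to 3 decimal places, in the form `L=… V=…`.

2πR = 2π·6 = 37.699112
per-turn = √(37.699112² + 38.5²) = √(1421.2230 + 1482.25) = √2903.4730 = 53.883885
L = 4.5 × 53.883885 = 242.477481
V = π·0.5² × L = 0.785398 × 242.477481 = 190.441368

L=242.477 V=190.441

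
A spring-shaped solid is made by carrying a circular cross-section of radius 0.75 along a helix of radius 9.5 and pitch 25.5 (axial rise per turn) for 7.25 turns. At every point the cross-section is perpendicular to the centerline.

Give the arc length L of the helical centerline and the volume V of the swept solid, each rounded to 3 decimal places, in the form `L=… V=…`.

2πR = 2π·9.5 = 59.690260
per-turn = √(59.690260² + 25.5²) = √(3562.9272 + 650.25) = √4213.1772 = 64.908992
L = 7.25 × 64.908992 = 470.590189
V = π·0.75² × L = 1.767146 × 470.590189 = 831.601508

L=470.590 V=831.602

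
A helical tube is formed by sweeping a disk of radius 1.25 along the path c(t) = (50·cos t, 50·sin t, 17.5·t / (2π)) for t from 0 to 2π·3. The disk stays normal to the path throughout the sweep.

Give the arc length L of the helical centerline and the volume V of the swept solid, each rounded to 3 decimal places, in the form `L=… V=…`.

L=943.939 V=4633.549

2πR = 2π·50 = 314.159265
per-turn = √(314.159265² + 17.5²) = √(98696.0440 + 306.25) = √99002.2940 = 314.646300
L = 3 × 314.646300 = 943.938900
V = π·1.25² × L = 4.908739 × 943.938900 = 4633.549238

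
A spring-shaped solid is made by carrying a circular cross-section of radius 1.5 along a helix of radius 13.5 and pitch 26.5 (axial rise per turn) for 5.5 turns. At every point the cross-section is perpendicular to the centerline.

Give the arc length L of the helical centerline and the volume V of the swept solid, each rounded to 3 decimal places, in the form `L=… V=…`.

L=488.764 V=3454.868

2πR = 2π·13.5 = 84.823002
per-turn = √(84.823002² + 26.5²) = √(7194.9416 + 702.25) = √7897.1916 = 88.866144
L = 5.5 × 88.866144 = 488.763794
V = π·1.5² × L = 7.068583 × 488.763794 = 3454.867674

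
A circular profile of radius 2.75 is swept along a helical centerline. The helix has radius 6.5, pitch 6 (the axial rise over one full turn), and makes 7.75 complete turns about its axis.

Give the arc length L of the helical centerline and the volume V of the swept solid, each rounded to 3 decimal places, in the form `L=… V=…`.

2πR = 2π·6.5 = 40.840704
per-turn = √(40.840704² + 6²) = √(1667.9631 + 36) = √1703.9631 = 41.279088
L = 7.75 × 41.279088 = 319.912936
V = π·2.75² × L = 23.758294 × 319.912936 = 7600.585719

L=319.913 V=7600.586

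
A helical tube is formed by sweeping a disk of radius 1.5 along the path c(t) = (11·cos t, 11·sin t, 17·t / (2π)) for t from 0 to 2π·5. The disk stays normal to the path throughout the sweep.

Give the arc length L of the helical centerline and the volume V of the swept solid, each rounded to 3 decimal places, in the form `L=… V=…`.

2πR = 2π·11 = 69.115038
per-turn = √(69.115038² + 17²) = √(4776.8885 + 289) = √5065.8885 = 71.175056
L = 5 × 71.175056 = 355.875278
V = π·1.5² × L = 7.068583 × 355.875278 = 2515.534105

L=355.875 V=2515.534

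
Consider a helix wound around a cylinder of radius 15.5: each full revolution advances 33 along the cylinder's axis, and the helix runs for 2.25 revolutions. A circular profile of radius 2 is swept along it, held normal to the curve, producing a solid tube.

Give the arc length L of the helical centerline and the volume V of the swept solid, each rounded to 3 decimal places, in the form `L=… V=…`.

2πR = 2π·15.5 = 97.389372
per-turn = √(97.389372² + 33²) = √(9484.6898 + 1089) = √10573.6898 = 102.828449
L = 2.25 × 102.828449 = 231.364009
V = π·2² × L = 12.566371 × 231.364009 = 2907.405887

L=231.364 V=2907.406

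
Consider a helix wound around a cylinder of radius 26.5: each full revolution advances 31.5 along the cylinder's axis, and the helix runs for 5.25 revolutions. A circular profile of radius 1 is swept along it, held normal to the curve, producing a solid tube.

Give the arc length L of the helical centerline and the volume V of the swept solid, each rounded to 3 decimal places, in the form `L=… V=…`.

2πR = 2π·26.5 = 166.504411
per-turn = √(166.504411² + 31.5²) = √(27723.7188 + 992.25) = √28715.9688 = 169.457867
L = 5.25 × 169.457867 = 889.653803
V = π·1² × L = 3.141593 × 889.653803 = 2794.929851

L=889.654 V=2794.930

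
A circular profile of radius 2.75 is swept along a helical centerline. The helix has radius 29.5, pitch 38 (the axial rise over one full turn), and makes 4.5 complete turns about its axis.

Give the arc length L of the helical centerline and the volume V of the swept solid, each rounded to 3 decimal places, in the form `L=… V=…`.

2πR = 2π·29.5 = 185.353967
per-turn = √(185.353967² + 38²) = √(34356.0929 + 1444) = √35800.0929 = 189.209125
L = 4.5 × 189.209125 = 851.441062
V = π·2.75² × L = 23.758294 × 851.441062 = 20228.787446

L=851.441 V=20228.787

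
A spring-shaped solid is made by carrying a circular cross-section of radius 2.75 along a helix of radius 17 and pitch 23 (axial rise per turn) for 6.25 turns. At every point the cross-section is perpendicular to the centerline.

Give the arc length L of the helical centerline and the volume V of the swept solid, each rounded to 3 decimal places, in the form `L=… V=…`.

2πR = 2π·17 = 106.814150
per-turn = √(106.814150² + 23²) = √(11409.2627 + 529) = √11938.2627 = 109.262357
L = 6.25 × 109.262357 = 682.889732
V = π·2.75² × L = 23.758294 × 682.889732 = 16224.295328

L=682.890 V=16224.295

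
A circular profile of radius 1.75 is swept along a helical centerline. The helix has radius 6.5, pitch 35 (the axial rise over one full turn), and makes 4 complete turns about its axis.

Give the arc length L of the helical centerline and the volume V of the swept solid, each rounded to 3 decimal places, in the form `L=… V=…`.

2πR = 2π·6.5 = 40.840704
per-turn = √(40.840704² + 35²) = √(1667.9631 + 1225) = √2892.9631 = 53.786273
L = 4 × 53.786273 = 215.145091
V = π·1.75² × L = 9.621128 × 215.145091 = 2069.938355

L=215.145 V=2069.938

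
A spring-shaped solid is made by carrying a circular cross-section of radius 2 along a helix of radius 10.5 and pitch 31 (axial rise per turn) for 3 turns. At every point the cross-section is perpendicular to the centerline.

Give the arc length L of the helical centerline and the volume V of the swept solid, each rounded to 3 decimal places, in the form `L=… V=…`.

2πR = 2π·10.5 = 65.973446
per-turn = √(65.973446² + 31²) = √(4352.4955 + 961) = √5313.4955 = 72.893728
L = 3 × 72.893728 = 218.681183
V = π·2² × L = 12.566371 × 218.681183 = 2748.028794

L=218.681 V=2748.029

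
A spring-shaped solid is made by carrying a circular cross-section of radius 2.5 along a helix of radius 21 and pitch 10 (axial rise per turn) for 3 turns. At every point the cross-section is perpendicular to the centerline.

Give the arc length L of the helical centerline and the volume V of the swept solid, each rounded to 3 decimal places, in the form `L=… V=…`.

L=396.976 V=7794.603

2πR = 2π·21 = 131.946891
per-turn = √(131.946891² + 10²) = √(17409.9822 + 100) = √17509.9822 = 132.325289
L = 3 × 132.325289 = 396.975868
V = π·2.5² × L = 19.634954 × 396.975868 = 7794.602934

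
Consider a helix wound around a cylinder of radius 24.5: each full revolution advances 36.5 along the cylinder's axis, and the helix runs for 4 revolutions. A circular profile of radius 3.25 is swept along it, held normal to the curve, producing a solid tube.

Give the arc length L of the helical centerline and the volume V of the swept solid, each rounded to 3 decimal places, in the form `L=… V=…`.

2πR = 2π·24.5 = 153.938040
per-turn = √(153.938040² + 36.5²) = √(23696.9202 + 1332.25) = √25029.1702 = 158.206100
L = 4 × 158.206100 = 632.824401
V = π·3.25² × L = 33.183072 × 632.824401 = 20999.057922

L=632.824 V=20999.058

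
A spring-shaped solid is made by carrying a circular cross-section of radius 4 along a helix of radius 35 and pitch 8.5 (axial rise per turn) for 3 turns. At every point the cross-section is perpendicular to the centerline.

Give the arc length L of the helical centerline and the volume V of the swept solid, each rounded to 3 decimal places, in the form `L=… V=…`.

L=660.227 V=33186.633

2πR = 2π·35 = 219.911486
per-turn = √(219.911486² + 8.5²) = √(48361.0616 + 72.25) = √48433.3116 = 220.075695
L = 3 × 220.075695 = 660.227085
V = π·4² × L = 50.265482 × 660.227085 = 33186.632971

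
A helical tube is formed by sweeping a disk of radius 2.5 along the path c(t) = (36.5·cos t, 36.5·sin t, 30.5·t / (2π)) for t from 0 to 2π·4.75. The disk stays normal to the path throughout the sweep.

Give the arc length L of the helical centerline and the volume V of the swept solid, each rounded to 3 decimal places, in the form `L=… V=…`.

2πR = 2π·36.5 = 229.336264
per-turn = √(229.336264² + 30.5²) = √(52595.1219 + 930.25) = √53525.3719 = 231.355510
L = 4.75 × 231.355510 = 1098.938671
V = π·2.5² × L = 19.634954 × 1098.938671 = 21577.610346

L=1098.939 V=21577.610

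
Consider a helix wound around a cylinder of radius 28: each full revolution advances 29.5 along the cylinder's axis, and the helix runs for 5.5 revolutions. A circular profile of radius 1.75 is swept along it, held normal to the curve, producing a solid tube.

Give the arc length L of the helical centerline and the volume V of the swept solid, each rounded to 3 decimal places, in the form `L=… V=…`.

L=981.119 V=9439.475

2πR = 2π·28 = 175.929189
per-turn = √(175.929189² + 29.5²) = √(30951.0794 + 870.25) = √31821.3294 = 178.385340
L = 5.5 × 178.385340 = 981.119368
V = π·1.75² × L = 9.621128 × 981.119368 = 9439.474535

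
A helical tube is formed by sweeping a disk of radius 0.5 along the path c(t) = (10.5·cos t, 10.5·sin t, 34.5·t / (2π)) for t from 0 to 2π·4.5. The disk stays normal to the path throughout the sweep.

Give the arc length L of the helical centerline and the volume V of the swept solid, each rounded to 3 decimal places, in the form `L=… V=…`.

2πR = 2π·10.5 = 65.973446
per-turn = √(65.973446² + 34.5²) = √(4352.4955 + 1190.25) = √5542.7455 = 74.449617
L = 4.5 × 74.449617 = 335.023279
V = π·0.5² × L = 0.785398 × 335.023279 = 263.126668

L=335.023 V=263.127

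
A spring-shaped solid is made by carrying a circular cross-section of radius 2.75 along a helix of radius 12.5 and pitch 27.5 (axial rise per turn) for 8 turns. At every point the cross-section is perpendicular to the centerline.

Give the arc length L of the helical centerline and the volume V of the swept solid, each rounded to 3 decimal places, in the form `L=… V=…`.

L=665.721 V=15816.391

2πR = 2π·12.5 = 78.539816
per-turn = √(78.539816² + 27.5²) = √(6168.5028 + 756.25) = √6924.7528 = 83.215099
L = 8 × 83.215099 = 665.720794
V = π·2.75² × L = 23.758294 × 665.720794 = 15816.390649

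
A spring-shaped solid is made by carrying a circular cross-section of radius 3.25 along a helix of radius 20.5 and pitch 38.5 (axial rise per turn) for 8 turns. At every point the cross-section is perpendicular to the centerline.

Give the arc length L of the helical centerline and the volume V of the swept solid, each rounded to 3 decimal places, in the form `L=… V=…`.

L=1075.489 V=35688.013

2πR = 2π·20.5 = 128.805299
per-turn = √(128.805299² + 38.5²) = √(16590.8050 + 1482.25) = √18073.0550 = 134.436063
L = 8 × 134.436063 = 1075.488503
V = π·3.25² × L = 33.183072 × 1075.488503 = 35688.012861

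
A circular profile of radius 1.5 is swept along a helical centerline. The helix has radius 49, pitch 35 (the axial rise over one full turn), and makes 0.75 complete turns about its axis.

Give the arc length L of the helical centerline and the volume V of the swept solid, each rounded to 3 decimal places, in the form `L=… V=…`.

2πR = 2π·49 = 307.876080
per-turn = √(307.876080² + 35²) = √(94787.6807 + 1225) = √96012.6807 = 309.859130
L = 0.75 × 309.859130 = 232.394348
V = π·1.5² × L = 7.068583 × 232.394348 = 1642.698845

L=232.394 V=1642.699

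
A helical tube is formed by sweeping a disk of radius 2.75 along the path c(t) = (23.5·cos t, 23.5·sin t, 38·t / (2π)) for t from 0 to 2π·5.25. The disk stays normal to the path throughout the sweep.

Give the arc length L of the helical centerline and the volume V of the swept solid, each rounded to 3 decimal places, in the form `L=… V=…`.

2πR = 2π·23.5 = 147.654855
per-turn = √(147.654855² + 38²) = √(21801.9561 + 1444) = √23245.9561 = 152.466246
L = 5.25 × 152.466246 = 800.447791
V = π·2.75² × L = 23.758294 × 800.447791 = 19017.274297

L=800.448 V=19017.274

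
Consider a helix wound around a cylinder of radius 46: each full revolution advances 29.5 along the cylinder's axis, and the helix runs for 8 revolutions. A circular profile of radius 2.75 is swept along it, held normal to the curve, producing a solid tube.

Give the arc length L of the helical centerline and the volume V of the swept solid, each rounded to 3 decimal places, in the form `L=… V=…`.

2πR = 2π·46 = 289.026524
per-turn = √(289.026524² + 29.5²) = √(83536.3317 + 870.25) = √84406.5817 = 290.528108
L = 8 × 290.528108 = 2324.224866
V = π·2.75² × L = 23.758294 × 2324.224866 = 55219.618707

L=2324.225 V=55219.619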